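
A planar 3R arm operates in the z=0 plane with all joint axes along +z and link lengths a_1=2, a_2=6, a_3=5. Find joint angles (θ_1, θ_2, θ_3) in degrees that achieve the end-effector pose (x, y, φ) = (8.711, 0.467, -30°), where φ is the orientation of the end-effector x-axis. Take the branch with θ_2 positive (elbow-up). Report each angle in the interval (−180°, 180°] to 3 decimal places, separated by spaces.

wrist centre = target − a_3·(cos φ, sin φ) = (4.3809, 2.9670)
cos θ_2 = (27.9951−2²−6²)/(2·2·6) = -0.5002; θ_2 = 120.0134° (elbow-up)
β = atan2(2.9670,4.3809) = 34.1083°; ψ = atan2(5.1955,-1.0012) = 100.9078°
θ_1 = β − ψ = -66.7995°
θ_3 = φ − θ_1 − θ_2 = -83.2140° (wrapped to (-180°,180°])

-66.799 120.013 -83.214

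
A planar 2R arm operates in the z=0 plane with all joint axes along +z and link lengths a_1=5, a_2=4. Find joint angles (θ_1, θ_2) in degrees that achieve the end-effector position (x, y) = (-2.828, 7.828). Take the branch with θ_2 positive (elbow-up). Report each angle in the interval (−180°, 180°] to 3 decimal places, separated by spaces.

cos θ_2 = (69.2752−5²−4²)/(2·5·4) = 0.7069; θ_2 = 45.0184° (elbow-up)
β = atan2(7.8280,-2.8280) = 109.8631°; ψ = atan2(2.8293,7.8275) = 19.8729°
θ_1 = β − ψ = 89.9902°

89.990 45.018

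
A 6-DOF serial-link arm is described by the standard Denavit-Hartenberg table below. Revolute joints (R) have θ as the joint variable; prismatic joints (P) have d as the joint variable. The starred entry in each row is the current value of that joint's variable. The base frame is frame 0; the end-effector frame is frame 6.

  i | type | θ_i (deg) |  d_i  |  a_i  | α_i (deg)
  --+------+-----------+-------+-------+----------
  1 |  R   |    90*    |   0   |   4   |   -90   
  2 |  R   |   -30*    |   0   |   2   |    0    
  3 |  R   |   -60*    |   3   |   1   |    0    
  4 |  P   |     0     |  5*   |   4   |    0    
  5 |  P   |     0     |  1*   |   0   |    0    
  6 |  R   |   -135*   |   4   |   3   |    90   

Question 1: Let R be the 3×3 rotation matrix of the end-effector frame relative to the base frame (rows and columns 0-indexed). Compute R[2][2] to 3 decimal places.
-0.707

End-effector z-axis (col 2 of R) = (-0.0000,0.7071,-0.7071)
R[2][2] = -0.7071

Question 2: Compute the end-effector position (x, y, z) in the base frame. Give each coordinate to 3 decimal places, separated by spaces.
after link 1: o_1 = (0.0000, 4.0000, 0.0000)
after link 2: o_2 = (0.0000, 5.7321, 1.0000)
after link 3: o_3 = (-3.0000, 5.7321, 2.0000)
after link 4: o_4 = (-8.0000, 5.7321, 6.0000)
after link 5: o_5 = (-9.0000, 5.7321, 6.0000)
after link 6: o_6 = (-13.0000, 3.6107, 3.8787)

-13.000 3.611 3.879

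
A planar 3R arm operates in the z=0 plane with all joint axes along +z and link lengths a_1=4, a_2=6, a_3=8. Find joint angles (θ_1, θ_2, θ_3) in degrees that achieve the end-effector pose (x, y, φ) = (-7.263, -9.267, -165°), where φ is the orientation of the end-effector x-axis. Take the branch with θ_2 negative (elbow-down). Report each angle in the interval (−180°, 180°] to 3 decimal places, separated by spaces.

wrist centre = target − a_3·(cos φ, sin φ) = (0.4644, -7.1964)
cos θ_2 = (52.0045−4²−6²)/(2·4·6) = 0.0001; θ_2 = -89.9946° (elbow-down)
β = atan2(-7.1964,0.4644) = -86.3077°; ψ = atan2(-6.0000,4.0006) = -56.3062°
θ_1 = β − ψ = -30.0015°
θ_3 = φ − θ_1 − θ_2 = -45.0039° (wrapped to (-180°,180°])

-30.001 -89.995 -45.004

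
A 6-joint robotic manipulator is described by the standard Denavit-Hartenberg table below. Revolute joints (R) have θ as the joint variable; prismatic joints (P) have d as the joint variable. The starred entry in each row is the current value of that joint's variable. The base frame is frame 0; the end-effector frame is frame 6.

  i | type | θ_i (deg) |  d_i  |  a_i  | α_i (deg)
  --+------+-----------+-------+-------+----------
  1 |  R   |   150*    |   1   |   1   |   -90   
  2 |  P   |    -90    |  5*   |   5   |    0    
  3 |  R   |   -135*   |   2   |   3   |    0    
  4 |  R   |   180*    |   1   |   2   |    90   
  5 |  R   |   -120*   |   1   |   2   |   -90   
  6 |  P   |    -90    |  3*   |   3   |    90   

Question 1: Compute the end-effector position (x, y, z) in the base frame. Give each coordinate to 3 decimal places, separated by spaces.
after link 1: o_1 = (-0.8660, 0.5000, 1.0000)
after link 2: o_2 = (-3.3660, -3.8301, 6.0000)
after link 3: o_3 = (-2.5289, -6.6228, 3.8787)
after link 4: o_4 = (-4.2537, -6.7818, 5.2929)
after link 5: o_5 = (-2.1629, -5.9889, 5.2929)
after link 6: o_6 = (-1.1668, -4.8319, 9.2513)

-1.167 -4.832 9.251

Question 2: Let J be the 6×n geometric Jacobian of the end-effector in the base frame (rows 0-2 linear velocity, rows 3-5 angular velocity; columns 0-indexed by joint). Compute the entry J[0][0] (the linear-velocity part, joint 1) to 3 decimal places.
4.832

axis z_0 = ẑ; lever o_n−o_0 = (-1.1668,-4.8319,9.2513)
cross product → J_v[:, 0] = (4.8319,-1.1668,0.0000)
J_ω[:, 0] = z_0
entry J[0][0] = 4.8319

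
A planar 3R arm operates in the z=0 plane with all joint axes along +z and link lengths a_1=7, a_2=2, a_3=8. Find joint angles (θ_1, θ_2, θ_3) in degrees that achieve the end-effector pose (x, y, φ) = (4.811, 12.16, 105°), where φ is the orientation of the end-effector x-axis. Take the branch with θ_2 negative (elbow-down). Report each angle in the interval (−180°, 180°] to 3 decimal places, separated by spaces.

45.002 -59.991 119.990

wrist centre = target − a_3·(cos φ, sin φ) = (6.8816, 4.4326)
cos θ_2 = (67.0036−7²−2²)/(2·7·2) = 0.5001; θ_2 = -59.9914° (elbow-down)
β = atan2(4.4326,6.8816) = 32.7867°; ψ = atan2(-1.7319,8.0003) = -12.2149°
θ_1 = β − ψ = 45.0016°
θ_3 = φ − θ_1 − θ_2 = 119.9898° (wrapped to (-180°,180°])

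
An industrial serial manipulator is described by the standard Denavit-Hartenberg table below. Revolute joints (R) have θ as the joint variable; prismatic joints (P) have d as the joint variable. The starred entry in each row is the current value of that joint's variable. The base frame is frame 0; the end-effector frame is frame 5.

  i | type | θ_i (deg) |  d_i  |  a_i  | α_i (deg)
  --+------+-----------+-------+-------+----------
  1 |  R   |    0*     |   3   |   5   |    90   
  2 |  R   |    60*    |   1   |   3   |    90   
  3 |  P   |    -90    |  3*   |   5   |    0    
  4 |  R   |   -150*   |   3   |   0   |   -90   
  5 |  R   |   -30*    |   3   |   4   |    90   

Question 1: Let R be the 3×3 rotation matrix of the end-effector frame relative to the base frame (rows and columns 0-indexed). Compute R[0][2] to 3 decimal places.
0.875

End-effector z-axis (col 2 of R) = (0.8750,0.4330,-0.2165)
R[0][2] = 0.8750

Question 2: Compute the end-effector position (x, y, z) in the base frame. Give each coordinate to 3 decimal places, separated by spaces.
after link 1: o_1 = (5.0000, 0.0000, 3.0000)
after link 2: o_2 = (6.5000, -1.0000, 5.5981)
after link 3: o_3 = (9.0981, 4.0000, 4.0981)
after link 4: o_4 = (11.6962, 4.0000, 2.5981)
after link 5: o_5 = (11.2631, 2.5000, -2.1519)

11.263 2.500 -2.152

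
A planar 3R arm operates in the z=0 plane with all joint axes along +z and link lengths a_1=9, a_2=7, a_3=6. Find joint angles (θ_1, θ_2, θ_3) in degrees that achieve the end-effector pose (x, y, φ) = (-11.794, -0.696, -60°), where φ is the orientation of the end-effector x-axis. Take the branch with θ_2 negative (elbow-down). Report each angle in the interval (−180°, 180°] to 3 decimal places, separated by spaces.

wrist centre = target − a_3·(cos φ, sin φ) = (-14.7940, 4.5002)
cos θ_2 = (239.1138−9²−7²)/(2·9·7) = 0.8660; θ_2 = -30.0049° (elbow-down)
β = atan2(4.5002,-14.7940) = 163.0809°; ψ = atan2(-3.5005,15.0619) = -13.0838°
θ_1 = β − ψ = 176.1647°
θ_3 = φ − θ_1 − θ_2 = 153.8402° (wrapped to (-180°,180°])

176.165 -30.005 153.840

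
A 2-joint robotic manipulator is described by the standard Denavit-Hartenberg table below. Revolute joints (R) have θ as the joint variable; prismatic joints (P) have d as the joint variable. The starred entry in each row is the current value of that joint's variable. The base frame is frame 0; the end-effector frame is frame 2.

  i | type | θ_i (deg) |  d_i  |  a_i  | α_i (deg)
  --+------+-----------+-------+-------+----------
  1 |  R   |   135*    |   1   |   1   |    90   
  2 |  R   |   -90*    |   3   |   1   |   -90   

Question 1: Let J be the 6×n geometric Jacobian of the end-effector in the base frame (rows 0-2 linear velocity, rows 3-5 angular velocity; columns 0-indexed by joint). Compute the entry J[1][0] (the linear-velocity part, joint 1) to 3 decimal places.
axis z_0 = ẑ; lever o_n−o_0 = (1.4142,2.8284,0.0000)
cross product → J_v[:, 0] = (-2.8284,1.4142,0.0000)
J_ω[:, 0] = z_0
entry J[1][0] = 1.4142

1.414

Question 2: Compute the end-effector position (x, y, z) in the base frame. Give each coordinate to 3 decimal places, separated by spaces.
after link 1: o_1 = (-0.7071, 0.7071, 1.0000)
after link 2: o_2 = (1.4142, 2.8284, 0.0000)

1.414 2.828 0.000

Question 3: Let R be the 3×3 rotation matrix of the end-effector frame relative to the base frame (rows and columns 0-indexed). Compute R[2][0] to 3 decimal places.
End-effector x-axis (col 0 of R) = (0.0000,0.0000,-1.0000)
R[2][0] = -1.0000

-1.000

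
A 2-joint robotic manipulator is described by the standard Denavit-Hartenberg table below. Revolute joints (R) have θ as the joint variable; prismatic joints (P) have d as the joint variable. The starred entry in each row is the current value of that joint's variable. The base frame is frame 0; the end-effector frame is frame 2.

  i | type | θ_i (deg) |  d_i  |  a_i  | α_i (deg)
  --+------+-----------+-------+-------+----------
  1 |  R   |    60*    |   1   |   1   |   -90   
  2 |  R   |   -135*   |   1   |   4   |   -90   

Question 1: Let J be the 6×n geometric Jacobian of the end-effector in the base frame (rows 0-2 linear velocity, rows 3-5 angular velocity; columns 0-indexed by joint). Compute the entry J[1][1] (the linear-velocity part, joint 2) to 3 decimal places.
2.449

axis z_1 = (-0.8660,0.5000,0.0000); lever o_n−o_1 = (-2.2802,-1.9495,2.8284)
cross product → J_v[:, 1] = (1.4142,2.4495,2.8284)
J_ω[:, 1] = z_1
entry J[1][1] = 2.4495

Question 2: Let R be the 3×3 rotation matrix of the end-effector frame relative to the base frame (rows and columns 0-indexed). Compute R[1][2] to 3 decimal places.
0.612

End-effector z-axis (col 2 of R) = (0.3536,0.6124,0.7071)
R[1][2] = 0.6124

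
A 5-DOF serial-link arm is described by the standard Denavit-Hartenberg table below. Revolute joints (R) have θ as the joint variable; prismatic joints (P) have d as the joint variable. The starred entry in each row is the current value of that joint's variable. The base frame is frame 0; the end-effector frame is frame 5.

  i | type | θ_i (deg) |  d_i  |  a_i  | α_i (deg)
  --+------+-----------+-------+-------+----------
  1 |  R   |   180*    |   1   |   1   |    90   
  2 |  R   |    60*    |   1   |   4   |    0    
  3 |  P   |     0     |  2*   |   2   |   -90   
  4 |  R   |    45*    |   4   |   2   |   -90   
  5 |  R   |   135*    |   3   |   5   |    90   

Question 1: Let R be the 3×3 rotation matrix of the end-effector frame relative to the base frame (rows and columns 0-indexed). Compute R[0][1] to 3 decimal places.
End-effector y-axis (col 1 of R) = (0.3536,-0.7071,-0.6124)
R[0][1] = 0.3536

0.354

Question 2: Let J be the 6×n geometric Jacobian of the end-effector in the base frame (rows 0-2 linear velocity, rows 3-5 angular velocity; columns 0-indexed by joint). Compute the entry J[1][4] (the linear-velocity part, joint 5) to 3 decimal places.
axis z_4 = (0.3536,-0.7071,-0.6124); lever o_n−o_4 = (-0.7512,0.3787,-5.7699)
cross product → J_v[:, 4] = (4.3119,2.5000,-0.3973)
J_ω[:, 4] = z_4
entry J[1][4] = 2.5000

2.500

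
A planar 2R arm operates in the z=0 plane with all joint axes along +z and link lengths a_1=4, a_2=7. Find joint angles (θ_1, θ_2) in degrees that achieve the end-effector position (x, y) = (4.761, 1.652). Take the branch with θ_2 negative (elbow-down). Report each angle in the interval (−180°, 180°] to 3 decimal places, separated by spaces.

cos θ_2 = (25.3962−4²−7²)/(2·4·7) = -0.7072; θ_2 = -135.0084° (elbow-down)
β = atan2(1.6520,4.7610) = 19.1361°; ψ = atan2(-4.9490,-0.9505) = -100.8714°
θ_1 = β − ψ = 120.0075°

120.007 -135.008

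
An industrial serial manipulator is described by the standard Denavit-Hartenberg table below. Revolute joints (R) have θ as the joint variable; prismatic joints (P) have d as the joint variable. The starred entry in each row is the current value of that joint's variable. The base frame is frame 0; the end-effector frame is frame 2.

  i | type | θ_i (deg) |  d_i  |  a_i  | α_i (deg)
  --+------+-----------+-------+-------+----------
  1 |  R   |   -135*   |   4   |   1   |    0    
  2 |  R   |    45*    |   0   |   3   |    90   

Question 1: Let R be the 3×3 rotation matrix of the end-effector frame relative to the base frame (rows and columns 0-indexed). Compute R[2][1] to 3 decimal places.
End-effector y-axis (col 1 of R) = (0.0000,0.0000,1.0000)
R[2][1] = 1.0000

1.000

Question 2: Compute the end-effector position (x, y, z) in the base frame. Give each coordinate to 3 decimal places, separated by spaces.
after link 1: o_1 = (-0.7071, -0.7071, 4.0000)
after link 2: o_2 = (-0.7071, -3.7071, 4.0000)

-0.707 -3.707 4.000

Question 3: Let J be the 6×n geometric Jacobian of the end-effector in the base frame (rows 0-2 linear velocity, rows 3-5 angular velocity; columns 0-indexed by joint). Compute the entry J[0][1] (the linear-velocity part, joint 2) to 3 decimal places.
axis z_1 = (0.0000,0.0000,1.0000); lever o_n−o_1 = (0.0000,-3.0000,0.0000)
cross product → J_v[:, 1] = (3.0000,0.0000,-0.0000)
J_ω[:, 1] = z_1
entry J[0][1] = 3.0000

3.000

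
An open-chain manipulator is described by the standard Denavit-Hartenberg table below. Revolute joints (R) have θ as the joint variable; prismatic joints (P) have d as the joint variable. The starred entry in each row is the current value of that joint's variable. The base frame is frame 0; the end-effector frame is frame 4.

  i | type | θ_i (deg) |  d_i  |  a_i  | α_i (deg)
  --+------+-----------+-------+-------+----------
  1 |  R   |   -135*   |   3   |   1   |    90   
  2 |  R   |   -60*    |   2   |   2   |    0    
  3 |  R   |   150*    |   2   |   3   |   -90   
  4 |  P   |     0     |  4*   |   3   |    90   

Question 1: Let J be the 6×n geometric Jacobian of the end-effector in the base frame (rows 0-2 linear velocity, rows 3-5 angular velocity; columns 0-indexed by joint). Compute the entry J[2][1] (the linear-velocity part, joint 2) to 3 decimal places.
-3.000

axis z_1 = (-0.7071,0.7071,0.0000); lever o_n−o_1 = (-0.7071,4.9497,4.2679)
cross product → J_v[:, 1] = (3.0179,3.0179,-3.0000)
J_ω[:, 1] = z_1
entry J[2][1] = -3.0000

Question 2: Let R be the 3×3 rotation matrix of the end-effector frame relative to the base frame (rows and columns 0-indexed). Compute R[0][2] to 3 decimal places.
End-effector z-axis (col 2 of R) = (-0.7071,0.7071,0.0000)
R[0][2] = -0.7071

-0.707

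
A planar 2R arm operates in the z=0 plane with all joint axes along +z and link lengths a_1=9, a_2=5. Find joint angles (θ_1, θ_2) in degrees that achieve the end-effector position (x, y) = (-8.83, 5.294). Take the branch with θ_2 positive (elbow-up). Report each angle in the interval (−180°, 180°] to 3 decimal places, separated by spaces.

cos θ_2 = (105.9953−9²−5²)/(2·9·5) = -0.0001; θ_2 = 90.0030° (elbow-up)
β = atan2(5.2940,-8.8300) = 149.0553°; ψ = atan2(5.0000,8.9997) = 29.0553°
θ_1 = β − ψ = 120.0000°

120.000 90.003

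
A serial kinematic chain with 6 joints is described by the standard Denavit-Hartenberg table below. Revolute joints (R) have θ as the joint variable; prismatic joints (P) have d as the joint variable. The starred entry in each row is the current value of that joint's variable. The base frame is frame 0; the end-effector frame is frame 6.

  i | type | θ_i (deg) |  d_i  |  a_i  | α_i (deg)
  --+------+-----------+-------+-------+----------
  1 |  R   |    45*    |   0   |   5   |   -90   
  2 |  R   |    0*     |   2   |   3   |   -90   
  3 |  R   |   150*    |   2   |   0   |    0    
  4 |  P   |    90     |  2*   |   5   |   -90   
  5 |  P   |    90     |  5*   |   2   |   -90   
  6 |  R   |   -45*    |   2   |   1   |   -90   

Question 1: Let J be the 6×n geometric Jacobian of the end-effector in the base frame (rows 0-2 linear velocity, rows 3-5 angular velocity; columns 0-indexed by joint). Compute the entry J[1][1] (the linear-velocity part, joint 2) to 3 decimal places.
axis z_1 = (-0.7071,0.7071,0.0000); lever o_n−o_1 = (-0.7136,9.8246,-1.2929)
cross product → J_v[:, 1] = (-0.9142,-0.9142,-6.4425)
J_ω[:, 1] = z_1
entry J[1][1] = -0.9142

-0.914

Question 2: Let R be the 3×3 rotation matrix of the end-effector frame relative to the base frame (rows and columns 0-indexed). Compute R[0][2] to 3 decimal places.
End-effector z-axis (col 2 of R) = (-0.1830,-0.6830,0.7071)
R[0][2] = -0.1830

-0.183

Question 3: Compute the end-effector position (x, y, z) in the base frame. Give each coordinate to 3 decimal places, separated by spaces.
2.822 13.360 -1.293

after link 1: o_1 = (3.5355, 3.5355, 0.0000)
after link 2: o_2 = (4.2426, 7.0711, 0.0000)
after link 3: o_3 = (4.2426, 7.0711, -2.0000)
after link 4: o_4 = (-0.5870, 8.3652, -4.0000)
after link 5: o_5 = (0.7071, 13.1948, -2.0000)
after link 6: o_6 = (2.8220, 13.3602, -1.2929)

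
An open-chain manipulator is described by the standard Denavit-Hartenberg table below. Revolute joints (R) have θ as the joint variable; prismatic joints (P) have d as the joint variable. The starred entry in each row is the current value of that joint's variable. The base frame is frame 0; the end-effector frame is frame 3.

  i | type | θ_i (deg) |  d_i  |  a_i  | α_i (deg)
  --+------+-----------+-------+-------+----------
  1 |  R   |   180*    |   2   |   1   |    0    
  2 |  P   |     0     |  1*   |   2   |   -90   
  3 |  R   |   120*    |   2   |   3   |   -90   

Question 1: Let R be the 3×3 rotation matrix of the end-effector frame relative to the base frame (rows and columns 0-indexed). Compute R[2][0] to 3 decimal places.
-0.866

End-effector x-axis (col 0 of R) = (0.5000,-0.0000,-0.8660)
R[2][0] = -0.8660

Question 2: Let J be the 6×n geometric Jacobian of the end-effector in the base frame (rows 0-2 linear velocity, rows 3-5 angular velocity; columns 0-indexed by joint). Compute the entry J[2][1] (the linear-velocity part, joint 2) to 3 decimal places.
prismatic axis z_1 = (0.0000,0.0000,1.0000)
J_v[:, 1] = z_1; J_ω[:, 1] = (0,0,0)
entry J[2][1] = 1.0000

1.000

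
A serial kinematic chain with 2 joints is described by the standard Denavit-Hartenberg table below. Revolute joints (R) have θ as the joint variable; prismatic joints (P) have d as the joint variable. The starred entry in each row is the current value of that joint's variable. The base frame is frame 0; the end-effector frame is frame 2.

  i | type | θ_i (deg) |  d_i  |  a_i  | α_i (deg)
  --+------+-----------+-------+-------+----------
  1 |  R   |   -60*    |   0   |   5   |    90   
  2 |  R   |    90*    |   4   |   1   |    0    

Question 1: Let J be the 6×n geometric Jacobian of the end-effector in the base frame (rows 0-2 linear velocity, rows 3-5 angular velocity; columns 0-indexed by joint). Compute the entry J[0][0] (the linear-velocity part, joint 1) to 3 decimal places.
6.330

axis z_0 = ẑ; lever o_n−o_0 = (-0.9641,-6.3301,1.0000)
cross product → J_v[:, 0] = (6.3301,-0.9641,0.0000)
J_ω[:, 0] = z_0
entry J[0][0] = 6.3301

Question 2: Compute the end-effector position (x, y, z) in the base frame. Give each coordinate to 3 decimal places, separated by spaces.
after link 1: o_1 = (2.5000, -4.3301, 0.0000)
after link 2: o_2 = (-0.9641, -6.3301, 1.0000)

-0.964 -6.330 1.000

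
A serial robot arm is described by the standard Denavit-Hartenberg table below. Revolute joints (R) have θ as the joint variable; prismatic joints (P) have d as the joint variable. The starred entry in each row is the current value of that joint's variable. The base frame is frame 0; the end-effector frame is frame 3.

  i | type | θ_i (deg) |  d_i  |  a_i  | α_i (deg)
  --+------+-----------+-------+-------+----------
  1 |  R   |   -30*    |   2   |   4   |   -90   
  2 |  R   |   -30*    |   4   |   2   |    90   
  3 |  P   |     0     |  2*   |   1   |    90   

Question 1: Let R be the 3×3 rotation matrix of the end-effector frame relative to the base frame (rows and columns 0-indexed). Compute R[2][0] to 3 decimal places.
0.500

End-effector x-axis (col 0 of R) = (0.7500,-0.4330,0.5000)
R[2][0] = 0.5000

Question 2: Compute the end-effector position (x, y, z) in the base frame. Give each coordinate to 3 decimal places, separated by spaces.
after link 1: o_1 = (3.4641, -2.0000, 2.0000)
after link 2: o_2 = (6.9641, 0.5981, 3.0000)
after link 3: o_3 = (6.8481, 0.6651, 5.2321)

6.848 0.665 5.232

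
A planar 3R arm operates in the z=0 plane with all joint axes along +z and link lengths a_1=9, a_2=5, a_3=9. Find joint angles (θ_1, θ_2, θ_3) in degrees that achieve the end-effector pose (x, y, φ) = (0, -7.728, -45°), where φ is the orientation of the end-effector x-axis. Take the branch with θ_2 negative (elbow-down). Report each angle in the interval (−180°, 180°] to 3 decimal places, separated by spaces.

-134.999 -135.000 -135.001

wrist centre = target − a_3·(cos φ, sin φ) = (-6.3640, -1.3640)
cos θ_2 = (42.3606−9²−5²)/(2·9·5) = -0.7071; θ_2 = -134.9998° (elbow-down)
β = atan2(-1.3640,-6.3640) = -167.9024°; ψ = atan2(-3.5355,5.4645) = -32.9031°
θ_1 = β − ψ = -134.9993°
θ_3 = φ − θ_1 − θ_2 = -135.0009° (wrapped to (-180°,180°])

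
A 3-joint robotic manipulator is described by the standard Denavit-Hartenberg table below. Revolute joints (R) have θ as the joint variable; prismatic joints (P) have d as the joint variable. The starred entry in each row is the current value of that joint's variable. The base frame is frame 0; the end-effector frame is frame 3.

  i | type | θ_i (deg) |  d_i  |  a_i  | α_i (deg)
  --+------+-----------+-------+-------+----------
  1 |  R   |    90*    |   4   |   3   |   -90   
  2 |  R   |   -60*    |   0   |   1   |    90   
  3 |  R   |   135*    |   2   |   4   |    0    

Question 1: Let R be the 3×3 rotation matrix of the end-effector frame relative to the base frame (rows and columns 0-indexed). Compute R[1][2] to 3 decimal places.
-0.866

End-effector z-axis (col 2 of R) = (-0.0000,-0.8660,0.5000)
R[1][2] = -0.8660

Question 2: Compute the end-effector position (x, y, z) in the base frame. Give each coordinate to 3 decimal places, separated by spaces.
after link 1: o_1 = (0.0000, 3.0000, 4.0000)
after link 2: o_2 = (0.0000, 3.5000, 4.8660)
after link 3: o_3 = (-2.8284, 0.3537, 3.4165)

-2.828 0.354 3.417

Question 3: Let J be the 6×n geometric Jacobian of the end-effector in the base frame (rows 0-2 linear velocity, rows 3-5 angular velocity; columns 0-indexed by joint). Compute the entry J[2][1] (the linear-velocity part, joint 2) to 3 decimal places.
axis z_1 = (-1.0000,0.0000,0.0000); lever o_n−o_1 = (-2.8284,-2.6463,-0.5835)
cross product → J_v[:, 1] = (0.0000,-0.5835,2.6463)
J_ω[:, 1] = z_1
entry J[2][1] = 2.6463

2.646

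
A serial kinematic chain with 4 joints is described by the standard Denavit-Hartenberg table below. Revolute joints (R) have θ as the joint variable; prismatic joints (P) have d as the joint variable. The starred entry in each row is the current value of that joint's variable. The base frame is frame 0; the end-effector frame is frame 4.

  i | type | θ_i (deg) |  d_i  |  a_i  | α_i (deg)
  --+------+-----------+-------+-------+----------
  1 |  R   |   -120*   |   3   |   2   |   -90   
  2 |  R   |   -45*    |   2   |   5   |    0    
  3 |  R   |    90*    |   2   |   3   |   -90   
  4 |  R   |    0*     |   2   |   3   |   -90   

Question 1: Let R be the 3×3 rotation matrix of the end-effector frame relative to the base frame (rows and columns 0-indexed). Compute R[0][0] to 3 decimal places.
End-effector x-axis (col 0 of R) = (-0.3536,-0.6124,-0.7071)
R[0][0] = -0.3536

-0.354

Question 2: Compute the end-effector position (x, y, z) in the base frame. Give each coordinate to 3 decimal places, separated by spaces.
after link 1: o_1 = (-1.0000, -1.7321, 3.0000)
after link 2: o_2 = (-1.0357, -5.7939, 6.5355)
after link 3: o_3 = (-0.3643, -8.6310, 4.4142)
after link 4: o_4 = (-0.7179, -9.2434, 0.8787)

-0.718 -9.243 0.879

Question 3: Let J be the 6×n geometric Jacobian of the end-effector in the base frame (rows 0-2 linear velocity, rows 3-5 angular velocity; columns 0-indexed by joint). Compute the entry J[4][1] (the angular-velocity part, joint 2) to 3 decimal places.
-0.500

axis z_1 = (0.8660,-0.5000,0.0000); lever o_n−o_1 = (0.2821,-7.5114,-2.1213)
cross product → J_v[:, 1] = (1.0607,1.8371,-6.3640)
J_ω[:, 1] = z_1
entry J[4][1] = -0.5000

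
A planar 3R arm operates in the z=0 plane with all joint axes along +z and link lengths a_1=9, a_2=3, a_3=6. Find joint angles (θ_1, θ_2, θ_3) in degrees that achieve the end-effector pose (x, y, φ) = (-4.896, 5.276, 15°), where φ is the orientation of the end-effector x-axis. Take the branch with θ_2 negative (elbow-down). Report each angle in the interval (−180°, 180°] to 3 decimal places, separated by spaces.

171.604 -45.020 -111.584

wrist centre = target − a_3·(cos φ, sin φ) = (-10.6916, 3.7231)
cos θ_2 = (128.1707−9²−3²)/(2·9·3) = 0.7069; θ_2 = -45.0196° (elbow-down)
β = atan2(3.7231,-10.6916) = 160.8005°; ψ = atan2(-2.1220,11.1206) = -10.8034°
θ_1 = β − ψ = 171.6039°
θ_3 = φ − θ_1 − θ_2 = -111.5843° (wrapped to (-180°,180°])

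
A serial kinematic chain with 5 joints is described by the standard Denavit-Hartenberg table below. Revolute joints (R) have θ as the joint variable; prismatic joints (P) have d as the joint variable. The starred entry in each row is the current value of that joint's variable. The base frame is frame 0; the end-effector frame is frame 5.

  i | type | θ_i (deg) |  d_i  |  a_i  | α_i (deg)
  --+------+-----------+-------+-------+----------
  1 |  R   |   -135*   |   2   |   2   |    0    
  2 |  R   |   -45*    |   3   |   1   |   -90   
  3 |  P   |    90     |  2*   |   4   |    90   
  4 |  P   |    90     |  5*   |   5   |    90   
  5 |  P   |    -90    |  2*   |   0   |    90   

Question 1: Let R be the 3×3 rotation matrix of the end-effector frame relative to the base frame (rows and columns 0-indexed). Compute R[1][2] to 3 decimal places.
1.000

End-effector z-axis (col 2 of R) = (-0.0000,1.0000,-0.0000)
R[1][2] = 1.0000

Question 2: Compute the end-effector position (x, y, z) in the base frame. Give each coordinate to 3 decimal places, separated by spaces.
after link 1: o_1 = (-1.4142, -1.4142, 2.0000)
after link 2: o_2 = (-2.4142, -1.4142, 5.0000)
after link 3: o_3 = (-2.4142, -3.4142, 1.0000)
after link 4: o_4 = (-7.4142, -8.4142, 1.0000)
after link 5: o_5 = (-7.4142, -8.4142, -1.0000)

-7.414 -8.414 -1.000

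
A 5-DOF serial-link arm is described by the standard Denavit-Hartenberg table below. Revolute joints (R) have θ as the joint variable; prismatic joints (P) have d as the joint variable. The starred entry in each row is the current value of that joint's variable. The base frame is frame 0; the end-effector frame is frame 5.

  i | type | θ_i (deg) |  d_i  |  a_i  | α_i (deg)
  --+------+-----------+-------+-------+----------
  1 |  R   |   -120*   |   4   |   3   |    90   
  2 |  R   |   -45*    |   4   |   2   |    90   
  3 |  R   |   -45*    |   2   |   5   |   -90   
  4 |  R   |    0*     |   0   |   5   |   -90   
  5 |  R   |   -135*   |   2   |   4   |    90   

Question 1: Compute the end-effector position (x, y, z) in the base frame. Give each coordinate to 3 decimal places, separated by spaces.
after link 1: o_1 = (-1.5000, -2.5981, 4.0000)
after link 2: o_2 = (-5.6712, -1.8228, 2.5858)
after link 3: o_3 = (-3.1522, -4.5309, -1.3284)
after link 4: o_4 = (-1.3404, -8.4637, -3.8284)
after link 5: o_5 = (-5.5116, -7.6885, -2.4142)

-5.512 -7.688 -2.414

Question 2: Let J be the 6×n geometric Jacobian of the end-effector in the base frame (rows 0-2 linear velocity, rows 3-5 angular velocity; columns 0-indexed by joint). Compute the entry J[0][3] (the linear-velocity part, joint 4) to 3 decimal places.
axis z_3 = (-0.8624,-0.0795,-0.5000); lever o_n−o_3 = (-2.3593,-3.1576,-1.0858)
cross product → J_v[:, 3] = (-1.4925,0.2433,2.5355)
J_ω[:, 3] = z_3
entry J[0][3] = -1.4925

-1.493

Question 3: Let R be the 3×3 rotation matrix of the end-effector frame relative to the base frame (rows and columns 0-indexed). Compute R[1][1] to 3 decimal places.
End-effector y-axis (col 1 of R) = (-0.3536,-0.6124,0.7071)
R[1][1] = -0.6124

-0.612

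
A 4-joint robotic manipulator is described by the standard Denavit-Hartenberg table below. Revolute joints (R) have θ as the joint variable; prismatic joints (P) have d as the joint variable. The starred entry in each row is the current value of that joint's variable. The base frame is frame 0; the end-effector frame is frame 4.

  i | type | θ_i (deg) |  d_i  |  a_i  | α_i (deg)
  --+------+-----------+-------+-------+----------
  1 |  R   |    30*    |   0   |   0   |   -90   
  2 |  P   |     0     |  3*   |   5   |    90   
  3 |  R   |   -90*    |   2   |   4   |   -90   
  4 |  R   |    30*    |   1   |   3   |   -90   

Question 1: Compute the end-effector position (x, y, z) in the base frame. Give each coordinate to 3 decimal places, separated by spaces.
after link 1: o_1 = (0.0000, 0.0000, 0.0000)
after link 2: o_2 = (2.8301, 5.0981, 0.0000)
after link 3: o_3 = (4.8301, 1.6340, 2.0000)
after link 4: o_4 = (6.9952, -0.1160, 0.5000)

6.995 -0.116 0.500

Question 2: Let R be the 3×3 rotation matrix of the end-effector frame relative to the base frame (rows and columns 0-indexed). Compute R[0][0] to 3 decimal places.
0.433

End-effector x-axis (col 0 of R) = (0.4330,-0.7500,-0.5000)
R[0][0] = 0.4330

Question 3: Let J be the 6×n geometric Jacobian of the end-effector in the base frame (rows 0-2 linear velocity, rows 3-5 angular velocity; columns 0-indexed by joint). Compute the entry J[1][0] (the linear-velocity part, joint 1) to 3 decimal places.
axis z_0 = ẑ; lever o_n−o_0 = (6.9952,-0.1160,0.5000)
cross product → J_v[:, 0] = (0.1160,6.9952,-0.0000)
J_ω[:, 0] = z_0
entry J[1][0] = 6.9952

6.995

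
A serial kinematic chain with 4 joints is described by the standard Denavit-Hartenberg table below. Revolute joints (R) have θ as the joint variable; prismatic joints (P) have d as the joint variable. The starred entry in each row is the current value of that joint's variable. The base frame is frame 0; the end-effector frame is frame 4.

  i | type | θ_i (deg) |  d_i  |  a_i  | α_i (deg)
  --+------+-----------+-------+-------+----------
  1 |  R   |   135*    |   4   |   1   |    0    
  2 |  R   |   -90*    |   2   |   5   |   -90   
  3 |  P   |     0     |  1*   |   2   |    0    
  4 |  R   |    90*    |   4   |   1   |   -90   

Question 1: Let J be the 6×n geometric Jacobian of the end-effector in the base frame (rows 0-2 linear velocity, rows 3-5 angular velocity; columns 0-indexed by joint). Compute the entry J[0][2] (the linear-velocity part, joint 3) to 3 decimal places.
prismatic axis z_2 = (-0.7071,0.7071,0.0000)
J_v[:, 2] = z_2; J_ω[:, 2] = (0,0,0)
entry J[0][2] = -0.7071

-0.707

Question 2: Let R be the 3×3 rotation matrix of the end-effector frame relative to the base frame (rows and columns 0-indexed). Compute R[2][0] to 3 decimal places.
-1.000

End-effector x-axis (col 0 of R) = (0.0000,0.0000,-1.0000)
R[2][0] = -1.0000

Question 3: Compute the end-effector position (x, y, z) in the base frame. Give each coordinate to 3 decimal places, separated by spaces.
0.707 9.192 5.000

after link 1: o_1 = (-0.7071, 0.7071, 4.0000)
after link 2: o_2 = (2.8284, 4.2426, 6.0000)
after link 3: o_3 = (3.5355, 6.3640, 6.0000)
after link 4: o_4 = (0.7071, 9.1924, 5.0000)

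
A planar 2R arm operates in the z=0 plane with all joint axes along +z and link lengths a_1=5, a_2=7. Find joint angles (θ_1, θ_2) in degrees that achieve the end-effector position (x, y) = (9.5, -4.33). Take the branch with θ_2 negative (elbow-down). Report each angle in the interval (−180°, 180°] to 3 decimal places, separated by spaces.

cos θ_2 = (108.9989−5²−7²)/(2·5·7) = 0.5000; θ_2 = -60.0010° (elbow-down)
β = atan2(-4.3300,9.5000) = -24.5030°; ψ = atan2(-6.0622,8.4999) = -35.4970°
θ_1 = β − ψ = 10.9940°

10.994 -60.001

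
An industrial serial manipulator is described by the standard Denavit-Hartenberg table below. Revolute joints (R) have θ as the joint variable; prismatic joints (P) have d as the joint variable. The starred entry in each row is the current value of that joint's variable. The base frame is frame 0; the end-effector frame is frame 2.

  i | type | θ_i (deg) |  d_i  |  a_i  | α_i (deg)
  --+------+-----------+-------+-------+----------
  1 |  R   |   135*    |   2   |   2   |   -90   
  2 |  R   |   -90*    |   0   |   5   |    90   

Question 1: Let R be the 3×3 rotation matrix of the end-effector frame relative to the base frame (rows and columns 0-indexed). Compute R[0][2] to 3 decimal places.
0.707

End-effector z-axis (col 2 of R) = (0.7071,-0.7071,0.0000)
R[0][2] = 0.7071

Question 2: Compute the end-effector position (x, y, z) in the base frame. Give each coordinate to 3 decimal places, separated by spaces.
-1.414 1.414 7.000

after link 1: o_1 = (-1.4142, 1.4142, 2.0000)
after link 2: o_2 = (-1.4142, 1.4142, 7.0000)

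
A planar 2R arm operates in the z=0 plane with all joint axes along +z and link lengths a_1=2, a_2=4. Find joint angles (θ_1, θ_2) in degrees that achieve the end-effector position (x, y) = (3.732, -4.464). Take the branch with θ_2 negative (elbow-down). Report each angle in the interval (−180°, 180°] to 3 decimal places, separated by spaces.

cos θ_2 = (33.8551−2²−4²)/(2·2·4) = 0.8659; θ_2 = -30.0092° (elbow-down)
β = atan2(-4.4640,3.7320) = -50.1037°; ψ = atan2(-2.0006,5.4638) = -20.1101°
θ_1 = β − ψ = -29.9935°

-29.994 -30.009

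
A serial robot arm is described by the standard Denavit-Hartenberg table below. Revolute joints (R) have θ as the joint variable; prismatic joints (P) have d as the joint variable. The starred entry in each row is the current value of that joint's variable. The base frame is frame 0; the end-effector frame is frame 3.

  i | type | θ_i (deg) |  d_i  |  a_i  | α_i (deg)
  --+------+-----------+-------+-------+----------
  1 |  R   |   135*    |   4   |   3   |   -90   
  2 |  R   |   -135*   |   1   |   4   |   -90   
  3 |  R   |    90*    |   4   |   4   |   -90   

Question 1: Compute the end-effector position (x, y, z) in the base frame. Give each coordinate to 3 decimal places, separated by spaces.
after link 1: o_1 = (-2.1213, 2.1213, 4.0000)
after link 2: o_2 = (-0.8284, -0.5858, 6.8284)
after link 3: o_3 = (0.0000, 4.2426, 9.6569)

0.000 4.243 9.657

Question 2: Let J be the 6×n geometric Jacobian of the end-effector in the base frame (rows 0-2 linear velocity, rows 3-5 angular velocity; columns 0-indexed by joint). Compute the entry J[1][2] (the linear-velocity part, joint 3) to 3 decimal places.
axis z_2 = (-0.5000,0.5000,0.7071); lever o_n−o_2 = (0.8284,4.8284,2.8284)
cross product → J_v[:, 2] = (-2.0000,2.0000,-2.8284)
J_ω[:, 2] = z_2
entry J[1][2] = 2.0000

2.000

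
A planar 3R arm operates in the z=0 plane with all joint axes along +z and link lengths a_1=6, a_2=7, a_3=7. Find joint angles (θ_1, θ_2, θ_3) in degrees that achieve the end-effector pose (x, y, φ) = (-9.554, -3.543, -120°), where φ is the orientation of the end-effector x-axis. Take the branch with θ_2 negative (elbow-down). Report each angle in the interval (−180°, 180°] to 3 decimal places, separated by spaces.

-135.003 -120.002 135.005

wrist centre = target − a_3·(cos φ, sin φ) = (-6.0540, 2.5192)
cos θ_2 = (42.9972−6²−7²)/(2·6·7) = -0.5000; θ_2 = -120.0022° (elbow-down)
β = atan2(2.5192,-6.0540) = 157.4069°; ψ = atan2(-6.0620,2.4998) = -67.5905°
θ_1 = β − ψ = 224.9975°
θ_3 = φ − θ_1 − θ_2 = 135.0048° (wrapped to (-180°,180°])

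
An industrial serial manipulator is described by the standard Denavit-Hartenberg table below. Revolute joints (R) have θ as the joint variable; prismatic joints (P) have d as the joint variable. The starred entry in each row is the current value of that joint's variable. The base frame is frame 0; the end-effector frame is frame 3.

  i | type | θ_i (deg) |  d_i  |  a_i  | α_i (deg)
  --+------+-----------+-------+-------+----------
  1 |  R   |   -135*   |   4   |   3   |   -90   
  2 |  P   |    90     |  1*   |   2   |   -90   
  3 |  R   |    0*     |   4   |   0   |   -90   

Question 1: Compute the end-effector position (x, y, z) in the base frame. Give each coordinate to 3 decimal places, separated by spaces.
1.414 0.000 2.000

after link 1: o_1 = (-2.1213, -2.1213, 4.0000)
after link 2: o_2 = (-1.4142, -2.8284, 2.0000)
after link 3: o_3 = (1.4142, 0.0000, 2.0000)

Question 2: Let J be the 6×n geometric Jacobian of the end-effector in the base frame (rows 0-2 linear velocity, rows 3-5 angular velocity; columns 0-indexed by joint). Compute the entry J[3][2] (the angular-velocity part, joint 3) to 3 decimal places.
0.707

axis z_2 = (0.7071,0.7071,-0.0000); lever o_n−o_2 = (2.8284,2.8284,-0.0000)
cross product → J_v[:, 2] = (0.0000,-0.0000,0.0000)
J_ω[:, 2] = z_2
entry J[3][2] = 0.7071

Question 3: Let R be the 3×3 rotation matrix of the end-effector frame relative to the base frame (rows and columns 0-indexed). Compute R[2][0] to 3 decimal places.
End-effector x-axis (col 0 of R) = (0.0000,-0.0000,-1.0000)
R[2][0] = -1.0000

-1.000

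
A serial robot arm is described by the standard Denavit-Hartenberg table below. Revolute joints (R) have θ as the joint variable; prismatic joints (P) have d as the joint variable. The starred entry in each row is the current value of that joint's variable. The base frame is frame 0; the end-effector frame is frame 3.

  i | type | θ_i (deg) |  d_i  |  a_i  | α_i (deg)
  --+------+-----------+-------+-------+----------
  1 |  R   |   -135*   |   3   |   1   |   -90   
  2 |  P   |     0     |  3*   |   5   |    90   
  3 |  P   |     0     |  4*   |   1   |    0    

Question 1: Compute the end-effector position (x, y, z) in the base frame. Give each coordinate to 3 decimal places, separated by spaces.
-2.828 -7.071 7.000

after link 1: o_1 = (-0.7071, -0.7071, 3.0000)
after link 2: o_2 = (-2.1213, -6.3640, 3.0000)
after link 3: o_3 = (-2.8284, -7.0711, 7.0000)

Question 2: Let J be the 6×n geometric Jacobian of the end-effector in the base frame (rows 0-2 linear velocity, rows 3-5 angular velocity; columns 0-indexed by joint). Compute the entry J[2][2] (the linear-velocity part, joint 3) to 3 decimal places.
prismatic axis z_2 = (0.0000,0.0000,1.0000)
J_v[:, 2] = z_2; J_ω[:, 2] = (0,0,0)
entry J[2][2] = 1.0000

1.000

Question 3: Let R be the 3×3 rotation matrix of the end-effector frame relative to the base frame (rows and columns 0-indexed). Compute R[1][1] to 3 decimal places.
End-effector y-axis (col 1 of R) = (0.7071,-0.7071,0.0000)
R[1][1] = -0.7071

-0.707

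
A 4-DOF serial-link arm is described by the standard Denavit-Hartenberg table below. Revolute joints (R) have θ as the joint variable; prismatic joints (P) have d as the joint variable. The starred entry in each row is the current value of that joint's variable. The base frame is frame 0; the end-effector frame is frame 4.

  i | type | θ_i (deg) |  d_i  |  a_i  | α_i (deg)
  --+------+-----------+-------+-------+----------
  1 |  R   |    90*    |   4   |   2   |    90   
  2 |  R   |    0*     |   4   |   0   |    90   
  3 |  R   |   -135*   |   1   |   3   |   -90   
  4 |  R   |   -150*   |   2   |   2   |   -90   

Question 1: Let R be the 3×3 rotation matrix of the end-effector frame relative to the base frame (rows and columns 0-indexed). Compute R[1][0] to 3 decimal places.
End-effector x-axis (col 0 of R) = (0.6124,0.6124,-0.5000)
R[1][0] = 0.6124

0.612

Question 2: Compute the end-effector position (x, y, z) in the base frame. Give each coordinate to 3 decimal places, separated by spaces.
after link 1: o_1 = (0.0000, 2.0000, 4.0000)
after link 2: o_2 = (4.0000, 2.0000, 4.0000)
after link 3: o_3 = (1.8787, -0.1213, 3.0000)
after link 4: o_4 = (1.6892, 2.5176, 2.0000)

1.689 2.518 2.000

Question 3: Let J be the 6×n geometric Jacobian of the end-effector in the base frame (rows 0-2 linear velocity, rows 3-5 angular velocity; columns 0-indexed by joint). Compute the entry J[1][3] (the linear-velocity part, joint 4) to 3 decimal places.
-0.707

axis z_3 = (-0.7071,0.7071,-0.0000); lever o_n−o_3 = (-0.1895,2.6390,-1.0000)
cross product → J_v[:, 3] = (-0.7071,-0.7071,-1.7321)
J_ω[:, 3] = z_3
entry J[1][3] = -0.7071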